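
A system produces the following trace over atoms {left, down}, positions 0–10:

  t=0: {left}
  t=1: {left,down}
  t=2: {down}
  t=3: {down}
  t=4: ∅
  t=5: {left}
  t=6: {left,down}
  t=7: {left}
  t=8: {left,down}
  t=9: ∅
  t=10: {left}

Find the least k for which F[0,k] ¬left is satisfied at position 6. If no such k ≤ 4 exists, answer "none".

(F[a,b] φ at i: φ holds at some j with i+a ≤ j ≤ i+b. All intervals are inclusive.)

3

Scan j = 6,7,… for ¬left:
  j=6: fails
  j=7: fails
  j=8: fails
  j=9: holds
First hit at j=9, so smallest k = 9-6 = 3.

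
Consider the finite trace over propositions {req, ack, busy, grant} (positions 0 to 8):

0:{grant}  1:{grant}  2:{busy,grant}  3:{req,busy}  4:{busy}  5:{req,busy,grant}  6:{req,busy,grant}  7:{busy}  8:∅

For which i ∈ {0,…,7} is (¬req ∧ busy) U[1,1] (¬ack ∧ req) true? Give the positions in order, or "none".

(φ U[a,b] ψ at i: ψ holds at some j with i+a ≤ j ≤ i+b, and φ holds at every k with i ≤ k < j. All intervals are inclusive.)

Evaluate at each i in [0,7]:
  i=0: ✗ (no rhs in [1,1])
  i=1: ✗ (no rhs in [2,2])
  i=2: ✓ (rhs at j=3; lhs holds on [2,2])
  i=3: ✗ (no rhs in [4,4])
  i=4: ✓ (rhs at j=5; lhs holds on [4,4])
  i=5: ✗ (lhs fails at k=5 before rhs at j=6)
  i=6: ✗ (no rhs in [7,7])
  i=7: ✗ (no rhs in [8,8])

2, 4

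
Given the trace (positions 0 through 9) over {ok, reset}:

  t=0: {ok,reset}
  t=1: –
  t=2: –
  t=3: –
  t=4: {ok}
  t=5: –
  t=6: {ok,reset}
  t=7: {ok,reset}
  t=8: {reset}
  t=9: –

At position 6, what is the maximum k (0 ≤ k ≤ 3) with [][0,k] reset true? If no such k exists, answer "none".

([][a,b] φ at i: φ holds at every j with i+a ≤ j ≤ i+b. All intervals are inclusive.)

reset must hold from j=6 onward; find where it first fails.
  j=6: holds
  j=7: holds
  j=8: holds
  j=9: fails
Holds on [6,8], so largest k = 2.

2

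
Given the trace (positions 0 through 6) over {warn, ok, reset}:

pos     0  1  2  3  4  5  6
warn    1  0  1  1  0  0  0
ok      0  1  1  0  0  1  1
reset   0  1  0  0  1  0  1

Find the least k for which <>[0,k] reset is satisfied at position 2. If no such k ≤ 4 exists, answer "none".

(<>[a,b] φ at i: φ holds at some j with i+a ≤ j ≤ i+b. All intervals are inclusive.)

2

Scan j = 2,3,… for reset:
  j=2: fails
  j=3: fails
  j=4: holds
First hit at j=4, so smallest k = 4-2 = 2.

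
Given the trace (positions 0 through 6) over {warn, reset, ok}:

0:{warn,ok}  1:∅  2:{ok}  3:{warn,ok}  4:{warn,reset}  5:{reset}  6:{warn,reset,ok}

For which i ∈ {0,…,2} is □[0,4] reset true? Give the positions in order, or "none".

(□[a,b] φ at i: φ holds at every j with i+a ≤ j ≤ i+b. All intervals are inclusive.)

Evaluate at each i in [0,2]:
  i=0: ✗ (fails at j=0)
  i=1: ✗ (fails at j=1)
  i=2: ✗ (fails at j=2)

none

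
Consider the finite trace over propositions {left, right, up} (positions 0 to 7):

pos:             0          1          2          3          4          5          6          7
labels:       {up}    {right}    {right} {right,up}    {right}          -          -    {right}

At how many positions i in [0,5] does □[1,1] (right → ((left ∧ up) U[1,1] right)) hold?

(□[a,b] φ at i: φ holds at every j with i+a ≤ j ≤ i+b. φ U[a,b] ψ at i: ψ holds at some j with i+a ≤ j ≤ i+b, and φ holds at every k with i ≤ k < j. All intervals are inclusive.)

Evaluate at each i in [0,5]:
  i=0: ✗ (fails at j=1)
  i=1: ✗ (fails at j=2)
  i=2: ✗ (fails at j=3)
  i=3: ✗ (fails at j=4)
  i=4: ✓ (all of [5,5])
  i=5: ✓ (all of [6,6])
Positions where it holds: {4, 5} → 2.

2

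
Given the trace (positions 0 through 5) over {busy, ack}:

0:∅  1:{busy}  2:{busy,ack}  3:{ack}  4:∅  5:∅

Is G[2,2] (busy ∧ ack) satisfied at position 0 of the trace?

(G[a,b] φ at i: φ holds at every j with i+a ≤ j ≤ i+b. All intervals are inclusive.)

Check (busy ∧ ack) at every j in [2,2]:
  j=2: true
All positions satisfy it → formula holds.

Yes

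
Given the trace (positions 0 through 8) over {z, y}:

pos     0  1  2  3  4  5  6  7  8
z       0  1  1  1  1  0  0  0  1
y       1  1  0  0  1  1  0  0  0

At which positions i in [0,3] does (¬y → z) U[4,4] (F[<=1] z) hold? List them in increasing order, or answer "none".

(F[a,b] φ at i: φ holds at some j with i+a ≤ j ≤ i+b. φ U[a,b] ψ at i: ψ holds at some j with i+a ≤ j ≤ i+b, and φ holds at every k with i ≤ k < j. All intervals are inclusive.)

0

Evaluate at each i in [0,3]:
  i=0: ✓ (rhs at j=4; lhs holds on [0,3])
  i=1: ✗ (no rhs in [5,5])
  i=2: ✗ (no rhs in [6,6])
  i=3: ✗ (lhs fails at k=6 before rhs at j=7)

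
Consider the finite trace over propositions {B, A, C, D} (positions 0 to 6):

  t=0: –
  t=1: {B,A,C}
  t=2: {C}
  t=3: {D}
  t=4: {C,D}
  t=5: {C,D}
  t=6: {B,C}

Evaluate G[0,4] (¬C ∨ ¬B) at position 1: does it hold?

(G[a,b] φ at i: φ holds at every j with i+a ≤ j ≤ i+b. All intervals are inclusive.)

Check (¬C ∨ ¬B) at every j in [1,5]:
  j=1: false
  j=2: true
  j=3: true
  j=4: true
  j=5: true
Fails at j=1 → formula fails.

No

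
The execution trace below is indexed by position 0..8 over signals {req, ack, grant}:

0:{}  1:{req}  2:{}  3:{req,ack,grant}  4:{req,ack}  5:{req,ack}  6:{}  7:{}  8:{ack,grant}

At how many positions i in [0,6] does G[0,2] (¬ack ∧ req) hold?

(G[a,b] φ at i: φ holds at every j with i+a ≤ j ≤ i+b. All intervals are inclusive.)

Evaluate at each i in [0,6]:
  i=0: ✗ (fails at j=0)
  i=1: ✗ (fails at j=2)
  i=2: ✗ (fails at j=2)
  i=3: ✗ (fails at j=3)
  i=4: ✗ (fails at j=4)
  i=5: ✗ (fails at j=5)
  i=6: ✗ (fails at j=6)
Positions where it holds: {} → 0.

0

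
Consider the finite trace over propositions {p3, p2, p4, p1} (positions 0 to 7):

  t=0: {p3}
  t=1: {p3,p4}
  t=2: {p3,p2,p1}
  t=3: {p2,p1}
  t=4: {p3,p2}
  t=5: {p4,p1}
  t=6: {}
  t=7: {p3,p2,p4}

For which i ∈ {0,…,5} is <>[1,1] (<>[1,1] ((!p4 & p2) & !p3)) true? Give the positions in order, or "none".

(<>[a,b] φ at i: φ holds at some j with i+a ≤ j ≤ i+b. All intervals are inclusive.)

1

Evaluate at each i in [0,5]:
  i=0: ✗ (none in [1,1])
  i=1: ✓ (witness j=2)
  i=2: ✗ (none in [3,3])
  i=3: ✗ (none in [4,4])
  i=4: ✗ (none in [5,5])
  i=5: ✗ (none in [6,6])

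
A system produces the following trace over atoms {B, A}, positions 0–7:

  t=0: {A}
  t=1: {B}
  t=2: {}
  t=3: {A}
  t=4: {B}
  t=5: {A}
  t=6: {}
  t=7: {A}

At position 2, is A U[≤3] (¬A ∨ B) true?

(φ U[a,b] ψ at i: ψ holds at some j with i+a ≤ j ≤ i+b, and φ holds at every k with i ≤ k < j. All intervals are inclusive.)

Yes

Need some j in [2,5] with (¬A ∨ B), and A at every k in [2,j-1].
  j=2: (¬A ∨ B) holds; no prefix to check → satisfied.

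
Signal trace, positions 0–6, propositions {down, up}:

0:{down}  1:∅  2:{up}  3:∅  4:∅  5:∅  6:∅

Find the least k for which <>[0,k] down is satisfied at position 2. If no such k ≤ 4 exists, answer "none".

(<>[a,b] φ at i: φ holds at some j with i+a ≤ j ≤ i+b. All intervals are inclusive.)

Scan j = 2,3,… for down:
  j=2: fails
  j=3: fails
  j=4: fails
  j=5: fails
  j=6: fails
No j in [2,6] satisfies it → none.

none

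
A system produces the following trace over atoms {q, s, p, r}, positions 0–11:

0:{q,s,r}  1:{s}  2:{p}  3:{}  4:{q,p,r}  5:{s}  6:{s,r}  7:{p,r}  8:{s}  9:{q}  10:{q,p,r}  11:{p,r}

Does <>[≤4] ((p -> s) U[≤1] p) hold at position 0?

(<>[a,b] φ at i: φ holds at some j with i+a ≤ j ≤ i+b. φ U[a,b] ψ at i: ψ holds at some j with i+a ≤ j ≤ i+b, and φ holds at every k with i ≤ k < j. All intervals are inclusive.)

Check ((p -> s) U[≤1] p) at each j in [0,4]:
  j=0: fails
  j=1: holds
  j=2: holds
  j=3: holds
  j=4: holds
Found at j=1 → formula holds.

Yes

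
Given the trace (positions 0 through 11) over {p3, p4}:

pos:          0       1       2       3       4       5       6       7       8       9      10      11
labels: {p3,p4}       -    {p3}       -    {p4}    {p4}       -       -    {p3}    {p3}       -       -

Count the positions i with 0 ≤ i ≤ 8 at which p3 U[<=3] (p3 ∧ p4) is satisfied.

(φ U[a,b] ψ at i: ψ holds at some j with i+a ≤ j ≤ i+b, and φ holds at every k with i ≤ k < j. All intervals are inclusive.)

Evaluate at each i in [0,8]:
  i=0: ✓ (rhs at j=0)
  i=1: ✗ (no rhs in [1,4])
  i=2: ✗ (no rhs in [2,5])
  i=3: ✗ (no rhs in [3,6])
  i=4: ✗ (no rhs in [4,7])
  i=5: ✗ (no rhs in [5,8])
  i=6: ✗ (no rhs in [6,9])
  i=7: ✗ (no rhs in [7,10])
  i=8: ✗ (no rhs in [8,11])
Positions where it holds: {0} → 1.

1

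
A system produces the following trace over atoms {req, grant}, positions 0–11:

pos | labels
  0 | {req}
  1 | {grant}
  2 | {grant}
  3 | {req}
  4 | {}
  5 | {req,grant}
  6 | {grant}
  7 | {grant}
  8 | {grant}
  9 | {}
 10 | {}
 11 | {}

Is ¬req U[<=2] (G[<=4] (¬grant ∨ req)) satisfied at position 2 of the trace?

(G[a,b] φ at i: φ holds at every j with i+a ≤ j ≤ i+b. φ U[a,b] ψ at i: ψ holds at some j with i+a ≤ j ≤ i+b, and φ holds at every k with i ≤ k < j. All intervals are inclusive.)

Need some j in [2,4] with G[<=4] (¬grant ∨ req), and ¬req at every k in [2,j-1].
  j=2: G[<=4] (¬grant ∨ req) — fails at 2.
  j=3: G[<=4] (¬grant ∨ req) — fails at 6.
  j=4: G[<=4] (¬grant ∨ req) — fails at 6.
No j in the window works → until fails.

False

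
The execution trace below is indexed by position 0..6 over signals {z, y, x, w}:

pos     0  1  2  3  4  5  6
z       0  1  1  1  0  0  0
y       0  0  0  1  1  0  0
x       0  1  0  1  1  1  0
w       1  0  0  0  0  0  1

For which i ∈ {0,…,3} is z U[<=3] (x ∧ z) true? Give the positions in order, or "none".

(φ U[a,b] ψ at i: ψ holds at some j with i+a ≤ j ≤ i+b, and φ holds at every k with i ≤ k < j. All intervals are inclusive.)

Evaluate at each i in [0,3]:
  i=0: ✗ (lhs fails at k=0 before rhs at j=1)
  i=1: ✓ (rhs at j=1)
  i=2: ✓ (rhs at j=3; lhs holds on [2,2])
  i=3: ✓ (rhs at j=3)

1, 2, 3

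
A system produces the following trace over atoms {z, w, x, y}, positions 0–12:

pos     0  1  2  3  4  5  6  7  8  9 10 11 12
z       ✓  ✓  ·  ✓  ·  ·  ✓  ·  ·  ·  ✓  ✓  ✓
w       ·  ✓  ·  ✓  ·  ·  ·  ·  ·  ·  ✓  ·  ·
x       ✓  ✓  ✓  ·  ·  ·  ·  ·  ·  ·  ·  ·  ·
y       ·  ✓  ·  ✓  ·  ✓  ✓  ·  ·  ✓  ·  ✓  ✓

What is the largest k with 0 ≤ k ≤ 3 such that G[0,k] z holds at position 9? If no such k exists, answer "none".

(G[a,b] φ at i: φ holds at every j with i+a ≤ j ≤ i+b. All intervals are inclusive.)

none

z must hold from j=9 onward; find where it first fails.
  j=9: fails → no k works.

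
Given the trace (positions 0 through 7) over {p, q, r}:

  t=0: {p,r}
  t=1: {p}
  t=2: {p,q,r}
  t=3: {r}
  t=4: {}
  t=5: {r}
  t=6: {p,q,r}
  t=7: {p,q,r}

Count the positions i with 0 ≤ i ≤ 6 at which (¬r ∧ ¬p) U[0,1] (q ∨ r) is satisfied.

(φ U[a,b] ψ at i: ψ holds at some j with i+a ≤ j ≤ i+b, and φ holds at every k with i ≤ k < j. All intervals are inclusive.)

6

Evaluate at each i in [0,6]:
  i=0: ✓ (rhs at j=0)
  i=1: ✗ (lhs fails at k=1 before rhs at j=2)
  i=2: ✓ (rhs at j=2)
  i=3: ✓ (rhs at j=3)
  i=4: ✓ (rhs at j=5; lhs holds on [4,4])
  i=5: ✓ (rhs at j=5)
  i=6: ✓ (rhs at j=6)
Positions where it holds: {0, 2, 3, 4, 5, 6} → 6.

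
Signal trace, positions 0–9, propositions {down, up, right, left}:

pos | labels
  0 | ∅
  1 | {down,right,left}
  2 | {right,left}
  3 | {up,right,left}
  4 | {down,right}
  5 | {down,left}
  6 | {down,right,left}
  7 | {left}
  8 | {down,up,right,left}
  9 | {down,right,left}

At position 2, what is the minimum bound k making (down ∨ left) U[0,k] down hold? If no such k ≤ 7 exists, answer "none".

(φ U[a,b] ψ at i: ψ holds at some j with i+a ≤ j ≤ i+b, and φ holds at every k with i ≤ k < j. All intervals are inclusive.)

Need earliest j ≥ 2 with down, and (down ∨ left) at every k in [2,j-1].
  j=2: rhs fails.
  j=3: rhs fails.
  j=4: rhs holds; lhs holds on [2,3]. k = 2.

2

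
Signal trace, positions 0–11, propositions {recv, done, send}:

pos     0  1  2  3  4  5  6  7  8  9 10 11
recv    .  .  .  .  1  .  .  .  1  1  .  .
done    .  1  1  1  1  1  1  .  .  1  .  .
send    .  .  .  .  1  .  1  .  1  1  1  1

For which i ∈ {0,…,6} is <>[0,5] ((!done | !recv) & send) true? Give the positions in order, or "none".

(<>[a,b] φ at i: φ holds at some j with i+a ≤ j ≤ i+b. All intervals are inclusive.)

Evaluate at each i in [0,6]:
  i=0: ✗ (none in [0,5])
  i=1: ✓ (witness j=6)
  i=2: ✓ (witness j=6)
  i=3: ✓ (witness j=6)
  i=4: ✓ (witness j=6)
  i=5: ✓ (witness j=6)
  i=6: ✓ (witness j=6)

1, 2, 3, 4, 5, 6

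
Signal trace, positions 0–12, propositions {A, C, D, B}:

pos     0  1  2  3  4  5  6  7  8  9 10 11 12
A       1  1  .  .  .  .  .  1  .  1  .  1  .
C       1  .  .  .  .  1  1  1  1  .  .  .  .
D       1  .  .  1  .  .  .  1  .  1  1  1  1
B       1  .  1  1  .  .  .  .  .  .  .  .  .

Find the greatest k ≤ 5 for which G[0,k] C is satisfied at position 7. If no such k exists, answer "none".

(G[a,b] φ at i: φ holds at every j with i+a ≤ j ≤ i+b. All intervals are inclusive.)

C must hold from j=7 onward; find where it first fails.
  j=7: holds
  j=8: holds
  j=9: fails
Holds on [7,8], so largest k = 1.

1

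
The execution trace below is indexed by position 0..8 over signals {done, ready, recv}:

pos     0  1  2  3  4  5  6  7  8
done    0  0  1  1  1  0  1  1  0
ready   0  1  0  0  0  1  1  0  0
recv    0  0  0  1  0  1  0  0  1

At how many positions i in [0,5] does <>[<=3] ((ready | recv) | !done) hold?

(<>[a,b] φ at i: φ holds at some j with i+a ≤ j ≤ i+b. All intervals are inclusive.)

Evaluate at each i in [0,5]:
  i=0: ✓ (witness j=0)
  i=1: ✓ (witness j=1)
  i=2: ✓ (witness j=3)
  i=3: ✓ (witness j=3)
  i=4: ✓ (witness j=5)
  i=5: ✓ (witness j=5)
Positions where it holds: {0, 1, 2, 3, 4, 5} → 6.

6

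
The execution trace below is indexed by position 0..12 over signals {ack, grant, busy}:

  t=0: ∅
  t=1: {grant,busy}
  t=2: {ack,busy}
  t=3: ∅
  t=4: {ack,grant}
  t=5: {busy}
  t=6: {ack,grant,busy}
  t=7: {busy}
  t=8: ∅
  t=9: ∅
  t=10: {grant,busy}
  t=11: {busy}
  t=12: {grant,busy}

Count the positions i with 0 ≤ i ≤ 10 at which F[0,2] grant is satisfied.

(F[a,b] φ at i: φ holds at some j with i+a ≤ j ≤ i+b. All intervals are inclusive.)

Evaluate at each i in [0,10]:
  i=0: ✓ (witness j=1)
  i=1: ✓ (witness j=1)
  i=2: ✓ (witness j=4)
  i=3: ✓ (witness j=4)
  i=4: ✓ (witness j=4)
  i=5: ✓ (witness j=6)
  i=6: ✓ (witness j=6)
  i=7: ✗ (none in [7,9])
  i=8: ✓ (witness j=10)
  i=9: ✓ (witness j=10)
  i=10: ✓ (witness j=10)
Positions where it holds: {0, 1, 2, 3, 4, 5, 6, 8, 9, 10} → 10.

10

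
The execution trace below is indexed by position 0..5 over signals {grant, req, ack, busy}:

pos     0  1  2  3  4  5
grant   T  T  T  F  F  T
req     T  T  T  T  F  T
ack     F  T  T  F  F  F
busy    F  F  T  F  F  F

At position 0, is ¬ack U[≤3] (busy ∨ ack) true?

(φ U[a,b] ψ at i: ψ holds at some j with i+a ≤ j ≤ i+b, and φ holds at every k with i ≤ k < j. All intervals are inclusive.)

Yes

Need some j in [0,3] with (busy ∨ ack), and ¬ack at every k in [0,j-1].
  j=0: (busy ∨ ack) false.
  j=1: (busy ∨ ack) holds; ¬ack holds at every k in [0,0] → satisfied.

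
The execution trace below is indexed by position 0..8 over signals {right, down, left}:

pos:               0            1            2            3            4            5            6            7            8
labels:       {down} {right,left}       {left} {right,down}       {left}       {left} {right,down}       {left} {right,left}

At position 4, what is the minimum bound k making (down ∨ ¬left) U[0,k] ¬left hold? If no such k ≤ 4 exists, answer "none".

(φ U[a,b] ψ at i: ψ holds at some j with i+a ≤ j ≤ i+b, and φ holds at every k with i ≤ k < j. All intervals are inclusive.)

Need earliest j ≥ 4 with ¬left, and (down ∨ ¬left) at every k in [4,j-1].
  j=4: rhs fails.
  j=5: rhs fails.
  j=6: rhs holds but lhs fails at k=4.
  j=7: rhs fails.
  j=8: rhs fails.
No witness within the range → none.

none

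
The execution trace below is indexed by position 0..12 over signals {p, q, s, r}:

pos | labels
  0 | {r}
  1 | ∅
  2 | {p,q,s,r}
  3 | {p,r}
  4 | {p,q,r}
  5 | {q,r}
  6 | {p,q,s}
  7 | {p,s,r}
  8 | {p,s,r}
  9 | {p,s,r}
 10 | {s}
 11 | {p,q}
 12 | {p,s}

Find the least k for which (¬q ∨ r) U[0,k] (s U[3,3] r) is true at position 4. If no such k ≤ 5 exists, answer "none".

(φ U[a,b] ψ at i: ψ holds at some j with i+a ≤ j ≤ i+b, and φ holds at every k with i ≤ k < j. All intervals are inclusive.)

2

Need earliest j ≥ 4 with (s U[3,3] r), and (¬q ∨ r) at every k in [4,j-1].
  j=4: rhs fails.
  j=5: rhs fails.
  j=6: rhs holds; lhs holds on [4,5]. k = 2.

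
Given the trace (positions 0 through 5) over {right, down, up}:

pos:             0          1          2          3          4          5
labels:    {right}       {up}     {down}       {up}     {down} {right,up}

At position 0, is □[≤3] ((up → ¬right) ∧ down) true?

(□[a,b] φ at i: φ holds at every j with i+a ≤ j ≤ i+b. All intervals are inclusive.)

Check ((up → ¬right) ∧ down) at every j in [0,3]:
  j=0: false
  j=1: false
  j=2: true
  j=3: false
Fails at j=0 → formula fails.

No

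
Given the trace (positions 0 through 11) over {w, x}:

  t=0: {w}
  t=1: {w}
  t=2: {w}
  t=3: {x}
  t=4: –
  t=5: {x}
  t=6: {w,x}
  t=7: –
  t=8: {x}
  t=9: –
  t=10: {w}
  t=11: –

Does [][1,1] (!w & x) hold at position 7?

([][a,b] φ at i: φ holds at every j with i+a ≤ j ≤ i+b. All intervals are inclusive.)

Holds

Check (!w & x) at every j in [8,8]:
  j=8: true
All positions satisfy it → formula holds.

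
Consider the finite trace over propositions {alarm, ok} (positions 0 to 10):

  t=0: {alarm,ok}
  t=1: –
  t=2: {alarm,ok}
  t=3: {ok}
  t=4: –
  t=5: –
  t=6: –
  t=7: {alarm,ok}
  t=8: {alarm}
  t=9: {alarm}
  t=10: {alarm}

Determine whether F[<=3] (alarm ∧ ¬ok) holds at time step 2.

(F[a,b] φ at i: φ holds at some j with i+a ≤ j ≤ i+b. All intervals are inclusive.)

False

Check (alarm ∧ ¬ok) at each j in [2,5]:
  j=2: false
  j=3: false
  j=4: false
  j=5: false
No position in the window satisfies it → formula fails.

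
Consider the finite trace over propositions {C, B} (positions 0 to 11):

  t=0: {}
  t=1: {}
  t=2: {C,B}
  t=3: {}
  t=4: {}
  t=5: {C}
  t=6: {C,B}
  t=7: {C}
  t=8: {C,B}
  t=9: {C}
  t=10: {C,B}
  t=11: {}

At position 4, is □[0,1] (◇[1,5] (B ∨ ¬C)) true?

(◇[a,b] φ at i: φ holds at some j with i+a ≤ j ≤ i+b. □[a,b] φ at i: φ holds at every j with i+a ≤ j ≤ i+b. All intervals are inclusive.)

Yes

Check ◇[1,5] (B ∨ ¬C) at every j in [4,5]:
  j=4: holds (witness at 6)
  j=5: holds (witness at 6)
All positions satisfy it → formula holds.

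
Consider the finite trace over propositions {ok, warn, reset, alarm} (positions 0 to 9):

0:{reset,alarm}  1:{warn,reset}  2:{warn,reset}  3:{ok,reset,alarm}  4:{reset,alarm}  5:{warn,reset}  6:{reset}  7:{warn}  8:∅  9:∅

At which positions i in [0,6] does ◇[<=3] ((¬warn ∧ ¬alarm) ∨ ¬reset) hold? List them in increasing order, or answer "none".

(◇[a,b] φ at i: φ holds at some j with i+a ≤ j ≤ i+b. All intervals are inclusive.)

3, 4, 5, 6

Evaluate at each i in [0,6]:
  i=0: ✗ (none in [0,3])
  i=1: ✗ (none in [1,4])
  i=2: ✗ (none in [2,5])
  i=3: ✓ (witness j=6)
  i=4: ✓ (witness j=6)
  i=5: ✓ (witness j=6)
  i=6: ✓ (witness j=6)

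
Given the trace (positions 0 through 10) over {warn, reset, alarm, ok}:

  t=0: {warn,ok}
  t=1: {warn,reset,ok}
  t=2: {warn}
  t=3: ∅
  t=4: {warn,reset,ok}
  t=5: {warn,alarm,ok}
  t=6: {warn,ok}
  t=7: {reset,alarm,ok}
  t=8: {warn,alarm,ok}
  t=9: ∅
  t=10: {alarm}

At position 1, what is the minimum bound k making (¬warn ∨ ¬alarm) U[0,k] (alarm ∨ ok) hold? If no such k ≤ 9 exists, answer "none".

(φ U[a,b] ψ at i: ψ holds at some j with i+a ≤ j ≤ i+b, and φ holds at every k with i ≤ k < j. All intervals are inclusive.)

0

Need earliest j ≥ 1 with (alarm ∨ ok), and (¬warn ∨ ¬alarm) at every k in [1,j-1].
  j=1: rhs holds (empty prefix). k = 0.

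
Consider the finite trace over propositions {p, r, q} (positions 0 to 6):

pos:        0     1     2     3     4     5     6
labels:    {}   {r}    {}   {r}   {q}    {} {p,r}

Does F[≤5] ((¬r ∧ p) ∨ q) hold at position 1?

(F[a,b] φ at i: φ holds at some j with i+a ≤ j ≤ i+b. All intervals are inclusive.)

Check ((¬r ∧ p) ∨ q) at each j in [1,6]:
  j=1: false
  j=2: false
  j=3: false
  j=4: true
  j=5: false
  j=6: false
Found at j=4 → formula holds.

Holds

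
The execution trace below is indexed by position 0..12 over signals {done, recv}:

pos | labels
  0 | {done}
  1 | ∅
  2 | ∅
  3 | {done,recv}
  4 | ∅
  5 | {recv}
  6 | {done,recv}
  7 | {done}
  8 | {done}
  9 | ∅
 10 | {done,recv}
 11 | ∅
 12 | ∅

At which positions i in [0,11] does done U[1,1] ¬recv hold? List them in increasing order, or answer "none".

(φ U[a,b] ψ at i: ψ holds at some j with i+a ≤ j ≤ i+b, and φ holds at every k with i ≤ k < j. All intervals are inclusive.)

Evaluate at each i in [0,11]:
  i=0: ✓ (rhs at j=1; lhs holds on [0,0])
  i=1: ✗ (lhs fails at k=1 before rhs at j=2)
  i=2: ✗ (no rhs in [3,3])
  i=3: ✓ (rhs at j=4; lhs holds on [3,3])
  i=4: ✗ (no rhs in [5,5])
  i=5: ✗ (no rhs in [6,6])
  i=6: ✓ (rhs at j=7; lhs holds on [6,6])
  i=7: ✓ (rhs at j=8; lhs holds on [7,7])
  i=8: ✓ (rhs at j=9; lhs holds on [8,8])
  i=9: ✗ (no rhs in [10,10])
  i=10: ✓ (rhs at j=11; lhs holds on [10,10])
  i=11: ✗ (lhs fails at k=11 before rhs at j=12)

0, 3, 6, 7, 8, 10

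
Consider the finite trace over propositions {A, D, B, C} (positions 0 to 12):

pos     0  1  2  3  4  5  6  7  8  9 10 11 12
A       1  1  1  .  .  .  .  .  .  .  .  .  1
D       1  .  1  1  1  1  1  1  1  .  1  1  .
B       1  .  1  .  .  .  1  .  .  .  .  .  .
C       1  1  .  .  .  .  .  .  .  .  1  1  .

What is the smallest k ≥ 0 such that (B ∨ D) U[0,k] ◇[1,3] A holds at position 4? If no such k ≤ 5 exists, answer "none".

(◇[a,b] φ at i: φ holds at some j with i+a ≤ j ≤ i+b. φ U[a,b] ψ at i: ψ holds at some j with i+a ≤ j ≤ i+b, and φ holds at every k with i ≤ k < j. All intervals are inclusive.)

5

Need earliest j ≥ 4 with ◇[1,3] A, and (B ∨ D) at every k in [4,j-1].
  j=4: rhs fails.
  j=5: rhs fails.
  j=6: rhs fails.
  j=7: rhs fails.
  j=8: rhs fails.
  j=9: rhs holds; lhs holds on [4,8]. k = 5.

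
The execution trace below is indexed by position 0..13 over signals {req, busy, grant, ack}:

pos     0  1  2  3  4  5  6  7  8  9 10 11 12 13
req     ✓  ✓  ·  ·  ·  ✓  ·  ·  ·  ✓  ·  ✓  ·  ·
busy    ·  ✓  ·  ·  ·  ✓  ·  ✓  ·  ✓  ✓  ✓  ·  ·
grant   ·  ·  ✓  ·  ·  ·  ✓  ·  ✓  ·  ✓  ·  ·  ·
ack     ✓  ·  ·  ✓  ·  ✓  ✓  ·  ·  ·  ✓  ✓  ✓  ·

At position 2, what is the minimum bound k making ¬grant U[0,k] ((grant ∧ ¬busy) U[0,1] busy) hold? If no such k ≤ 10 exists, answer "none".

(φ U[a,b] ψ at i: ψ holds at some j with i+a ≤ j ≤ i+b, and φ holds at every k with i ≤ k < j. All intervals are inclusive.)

Need earliest j ≥ 2 with ((grant ∧ ¬busy) U[0,1] busy), and ¬grant at every k in [2,j-1].
  j=2: rhs fails.
  j=3: rhs fails.
  j=4: rhs fails.
  j=5: rhs holds but lhs fails at k=2.
  j=6: rhs holds but lhs fails at k=2.
  j=7: rhs holds but lhs fails at k=2.
  j=8: rhs holds but lhs fails at k=2.
  j=9: rhs holds but lhs fails at k=2.
  j=10: rhs holds but lhs fails at k=2.
  j=11: rhs holds but lhs fails at k=2.
  j=12: rhs fails.
No witness within the range → none.

none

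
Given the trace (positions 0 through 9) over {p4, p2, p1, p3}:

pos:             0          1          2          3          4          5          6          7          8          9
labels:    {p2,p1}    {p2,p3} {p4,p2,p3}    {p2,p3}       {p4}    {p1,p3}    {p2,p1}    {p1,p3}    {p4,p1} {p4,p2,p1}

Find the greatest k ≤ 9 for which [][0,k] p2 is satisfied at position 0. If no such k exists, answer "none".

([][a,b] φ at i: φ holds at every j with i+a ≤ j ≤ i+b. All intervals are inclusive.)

3

p2 must hold from j=0 onward; find where it first fails.
  j=0: holds
  j=1: holds
  j=2: holds
  j=3: holds
  j=4: fails
Holds on [0,3], so largest k = 3.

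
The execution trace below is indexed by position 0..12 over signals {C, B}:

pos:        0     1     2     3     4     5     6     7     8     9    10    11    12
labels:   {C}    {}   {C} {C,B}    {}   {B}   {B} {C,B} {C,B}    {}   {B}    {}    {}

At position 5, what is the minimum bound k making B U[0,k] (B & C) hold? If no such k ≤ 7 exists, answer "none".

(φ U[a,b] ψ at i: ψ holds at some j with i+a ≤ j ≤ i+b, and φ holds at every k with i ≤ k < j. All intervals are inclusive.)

Need earliest j ≥ 5 with (B & C), and B at every k in [5,j-1].
  j=5: rhs fails.
  j=6: rhs fails.
  j=7: rhs holds; lhs holds on [5,6]. k = 2.

2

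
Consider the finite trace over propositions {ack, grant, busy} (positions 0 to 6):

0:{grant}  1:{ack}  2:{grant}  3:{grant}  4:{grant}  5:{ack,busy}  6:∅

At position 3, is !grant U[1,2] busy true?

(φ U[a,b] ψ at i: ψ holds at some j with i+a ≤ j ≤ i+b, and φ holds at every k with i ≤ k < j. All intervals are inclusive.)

Need some j in [4,5] with busy, and !grant at every k in [3,j-1].
  j=4: busy false.
  j=5: busy holds, but !grant fails at k=3 → not this j.
No j in the window works → until fails.

False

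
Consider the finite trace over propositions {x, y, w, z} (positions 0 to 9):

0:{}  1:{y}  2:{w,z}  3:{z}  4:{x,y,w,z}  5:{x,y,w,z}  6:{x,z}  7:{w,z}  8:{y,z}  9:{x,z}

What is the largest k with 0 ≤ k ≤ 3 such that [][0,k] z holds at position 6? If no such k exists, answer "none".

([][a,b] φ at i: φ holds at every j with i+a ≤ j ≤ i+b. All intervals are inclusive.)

3

z must hold from j=6 onward; find where it first fails.
  j=6: holds
  j=7: holds
  j=8: holds
  j=9: holds
Holds through j=9; largest k = 3.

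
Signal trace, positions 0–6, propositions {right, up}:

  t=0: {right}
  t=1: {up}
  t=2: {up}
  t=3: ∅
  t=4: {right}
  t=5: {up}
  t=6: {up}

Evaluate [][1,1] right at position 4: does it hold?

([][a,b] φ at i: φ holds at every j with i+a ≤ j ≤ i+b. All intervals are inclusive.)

Check right at every j in [5,5]:
  j=5: false
Fails at j=5 → formula fails.

Does not hold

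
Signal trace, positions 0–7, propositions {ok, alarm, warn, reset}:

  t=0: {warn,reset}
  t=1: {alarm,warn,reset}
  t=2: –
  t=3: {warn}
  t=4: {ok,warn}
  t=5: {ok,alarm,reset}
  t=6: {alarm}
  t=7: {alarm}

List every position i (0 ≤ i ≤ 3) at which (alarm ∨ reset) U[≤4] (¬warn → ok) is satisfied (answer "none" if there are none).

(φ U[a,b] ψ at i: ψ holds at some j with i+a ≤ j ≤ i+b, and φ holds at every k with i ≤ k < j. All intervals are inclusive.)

Evaluate at each i in [0,3]:
  i=0: ✓ (rhs at j=0)
  i=1: ✓ (rhs at j=1)
  i=2: ✗ (lhs fails at k=2 before rhs at j=3)
  i=3: ✓ (rhs at j=3)

0, 1, 3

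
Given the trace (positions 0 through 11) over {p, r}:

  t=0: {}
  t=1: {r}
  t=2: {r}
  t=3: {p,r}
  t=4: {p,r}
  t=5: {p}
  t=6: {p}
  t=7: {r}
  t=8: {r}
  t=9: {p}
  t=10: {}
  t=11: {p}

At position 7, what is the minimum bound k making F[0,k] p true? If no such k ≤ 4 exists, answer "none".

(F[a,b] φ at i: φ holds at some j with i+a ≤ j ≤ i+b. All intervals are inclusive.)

Scan j = 7,8,… for p:
  j=7: fails
  j=8: fails
  j=9: holds
First hit at j=9, so smallest k = 9-7 = 2.

2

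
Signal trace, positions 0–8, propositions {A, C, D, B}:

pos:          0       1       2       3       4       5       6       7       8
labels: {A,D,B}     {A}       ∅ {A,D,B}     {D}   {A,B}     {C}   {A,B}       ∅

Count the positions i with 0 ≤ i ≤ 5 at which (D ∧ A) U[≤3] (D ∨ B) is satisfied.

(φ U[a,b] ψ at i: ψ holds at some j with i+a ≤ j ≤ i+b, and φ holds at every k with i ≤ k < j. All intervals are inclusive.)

Evaluate at each i in [0,5]:
  i=0: ✓ (rhs at j=0)
  i=1: ✗ (lhs fails at k=1 before rhs at j=3)
  i=2: ✗ (lhs fails at k=2 before rhs at j=3)
  i=3: ✓ (rhs at j=3)
  i=4: ✓ (rhs at j=4)
  i=5: ✓ (rhs at j=5)
Positions where it holds: {0, 3, 4, 5} → 4.

4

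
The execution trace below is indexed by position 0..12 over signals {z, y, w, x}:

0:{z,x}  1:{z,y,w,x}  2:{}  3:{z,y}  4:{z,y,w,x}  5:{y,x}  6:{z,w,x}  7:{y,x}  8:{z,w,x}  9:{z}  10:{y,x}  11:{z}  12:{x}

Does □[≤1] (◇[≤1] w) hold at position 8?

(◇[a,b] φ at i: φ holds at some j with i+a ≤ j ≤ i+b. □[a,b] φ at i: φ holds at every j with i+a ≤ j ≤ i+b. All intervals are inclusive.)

Check ◇[≤1] w at every j in [8,9]:
  j=8: holds (witness at 8)
  j=9: fails (none in [9,10])
Fails at j=9 → formula fails.

No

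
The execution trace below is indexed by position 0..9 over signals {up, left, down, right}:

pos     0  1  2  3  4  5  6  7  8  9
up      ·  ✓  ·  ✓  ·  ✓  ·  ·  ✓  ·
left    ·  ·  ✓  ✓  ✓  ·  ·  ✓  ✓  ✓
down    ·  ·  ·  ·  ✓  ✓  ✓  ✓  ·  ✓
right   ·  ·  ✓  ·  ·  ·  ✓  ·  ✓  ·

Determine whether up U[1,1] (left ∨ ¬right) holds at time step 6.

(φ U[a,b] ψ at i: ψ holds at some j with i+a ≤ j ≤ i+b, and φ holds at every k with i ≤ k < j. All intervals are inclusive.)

False

Need some j in [7,7] with (left ∨ ¬right), and up at every k in [6,j-1].
  j=7: (left ∨ ¬right) holds, but up fails at k=6 → not this j.
No j in the window works → until fails.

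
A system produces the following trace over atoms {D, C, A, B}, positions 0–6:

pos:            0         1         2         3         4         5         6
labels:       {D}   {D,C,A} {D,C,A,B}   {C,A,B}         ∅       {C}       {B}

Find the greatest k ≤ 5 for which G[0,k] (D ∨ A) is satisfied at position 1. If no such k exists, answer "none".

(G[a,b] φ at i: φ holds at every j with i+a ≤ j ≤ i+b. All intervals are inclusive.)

2

(D ∨ A) must hold from j=1 onward; find where it first fails.
  j=1: holds
  j=2: holds
  j=3: holds
  j=4: fails
Holds on [1,3], so largest k = 2.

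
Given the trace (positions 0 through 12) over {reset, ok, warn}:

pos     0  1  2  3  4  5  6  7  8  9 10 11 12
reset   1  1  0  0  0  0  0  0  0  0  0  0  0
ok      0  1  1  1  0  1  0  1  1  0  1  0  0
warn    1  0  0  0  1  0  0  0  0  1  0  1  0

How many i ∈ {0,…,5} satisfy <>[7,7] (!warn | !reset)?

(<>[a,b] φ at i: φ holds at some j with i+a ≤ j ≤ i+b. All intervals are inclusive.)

6

Evaluate at each i in [0,5]:
  i=0: ✓ (witness j=7)
  i=1: ✓ (witness j=8)
  i=2: ✓ (witness j=9)
  i=3: ✓ (witness j=10)
  i=4: ✓ (witness j=11)
  i=5: ✓ (witness j=12)
Positions where it holds: {0, 1, 2, 3, 4, 5} → 6.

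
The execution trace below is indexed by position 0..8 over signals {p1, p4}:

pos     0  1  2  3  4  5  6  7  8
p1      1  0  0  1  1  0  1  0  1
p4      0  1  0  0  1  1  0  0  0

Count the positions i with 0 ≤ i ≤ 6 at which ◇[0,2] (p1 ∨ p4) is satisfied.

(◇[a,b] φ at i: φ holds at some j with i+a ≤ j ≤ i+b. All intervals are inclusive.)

Evaluate at each i in [0,6]:
  i=0: ✓ (witness j=0)
  i=1: ✓ (witness j=1)
  i=2: ✓ (witness j=3)
  i=3: ✓ (witness j=3)
  i=4: ✓ (witness j=4)
  i=5: ✓ (witness j=5)
  i=6: ✓ (witness j=6)
Positions where it holds: {0, 1, 2, 3, 4, 5, 6} → 7.

7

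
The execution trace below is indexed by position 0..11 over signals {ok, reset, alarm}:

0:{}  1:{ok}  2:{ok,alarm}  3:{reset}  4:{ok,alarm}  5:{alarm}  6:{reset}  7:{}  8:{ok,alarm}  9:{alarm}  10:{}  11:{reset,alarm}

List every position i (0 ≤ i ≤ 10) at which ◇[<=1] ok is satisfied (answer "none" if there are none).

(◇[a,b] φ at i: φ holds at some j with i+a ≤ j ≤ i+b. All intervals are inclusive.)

Evaluate at each i in [0,10]:
  i=0: ✓ (witness j=1)
  i=1: ✓ (witness j=1)
  i=2: ✓ (witness j=2)
  i=3: ✓ (witness j=4)
  i=4: ✓ (witness j=4)
  i=5: ✗ (none in [5,6])
  i=6: ✗ (none in [6,7])
  i=7: ✓ (witness j=8)
  i=8: ✓ (witness j=8)
  i=9: ✗ (none in [9,10])
  i=10: ✗ (none in [10,11])

0, 1, 2, 3, 4, 7, 8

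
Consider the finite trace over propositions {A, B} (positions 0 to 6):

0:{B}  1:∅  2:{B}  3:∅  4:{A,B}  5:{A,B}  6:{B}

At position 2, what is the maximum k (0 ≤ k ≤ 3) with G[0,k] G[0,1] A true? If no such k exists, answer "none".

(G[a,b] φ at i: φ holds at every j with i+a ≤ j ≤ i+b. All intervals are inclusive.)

G[0,1] A must hold from j=2 onward; find where it first fails.
  j=2: fails → no k works.

none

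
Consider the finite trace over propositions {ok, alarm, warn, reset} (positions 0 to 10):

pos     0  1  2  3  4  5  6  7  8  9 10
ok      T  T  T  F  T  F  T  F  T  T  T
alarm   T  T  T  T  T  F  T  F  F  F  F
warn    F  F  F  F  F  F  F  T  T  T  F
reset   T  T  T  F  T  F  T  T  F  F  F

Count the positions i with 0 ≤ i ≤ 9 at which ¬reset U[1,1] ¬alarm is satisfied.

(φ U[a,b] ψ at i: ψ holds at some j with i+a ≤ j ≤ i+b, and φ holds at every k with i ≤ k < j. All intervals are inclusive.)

Evaluate at each i in [0,9]:
  i=0: ✗ (no rhs in [1,1])
  i=1: ✗ (no rhs in [2,2])
  i=2: ✗ (no rhs in [3,3])
  i=3: ✗ (no rhs in [4,4])
  i=4: ✗ (lhs fails at k=4 before rhs at j=5)
  i=5: ✗ (no rhs in [6,6])
  i=6: ✗ (lhs fails at k=6 before rhs at j=7)
  i=7: ✗ (lhs fails at k=7 before rhs at j=8)
  i=8: ✓ (rhs at j=9; lhs holds on [8,8])
  i=9: ✓ (rhs at j=10; lhs holds on [9,9])
Positions where it holds: {8, 9} → 2.

2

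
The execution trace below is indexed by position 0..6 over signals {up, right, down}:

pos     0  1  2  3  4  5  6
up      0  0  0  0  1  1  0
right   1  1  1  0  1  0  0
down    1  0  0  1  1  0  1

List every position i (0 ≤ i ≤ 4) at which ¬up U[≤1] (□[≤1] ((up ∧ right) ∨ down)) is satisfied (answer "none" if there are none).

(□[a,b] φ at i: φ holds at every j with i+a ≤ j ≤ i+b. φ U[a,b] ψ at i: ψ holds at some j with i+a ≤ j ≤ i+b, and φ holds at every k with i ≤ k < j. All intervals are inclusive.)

Evaluate at each i in [0,4]:
  i=0: ✗ (no rhs in [0,1])
  i=1: ✗ (no rhs in [1,2])
  i=2: ✓ (rhs at j=3; lhs holds on [2,2])
  i=3: ✓ (rhs at j=3)
  i=4: ✗ (no rhs in [4,5])

2, 3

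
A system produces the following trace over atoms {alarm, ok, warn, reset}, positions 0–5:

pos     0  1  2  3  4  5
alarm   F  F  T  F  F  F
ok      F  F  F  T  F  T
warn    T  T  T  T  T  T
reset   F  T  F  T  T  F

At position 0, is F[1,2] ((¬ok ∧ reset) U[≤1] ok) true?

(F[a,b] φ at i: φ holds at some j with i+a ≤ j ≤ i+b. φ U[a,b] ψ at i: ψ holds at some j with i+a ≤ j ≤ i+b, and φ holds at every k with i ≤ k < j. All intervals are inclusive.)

Does not hold

Check ((¬ok ∧ reset) U[≤1] ok) at each j in [1,2]:
  j=1: fails
  j=2: fails
No position in the window satisfies it → formula fails.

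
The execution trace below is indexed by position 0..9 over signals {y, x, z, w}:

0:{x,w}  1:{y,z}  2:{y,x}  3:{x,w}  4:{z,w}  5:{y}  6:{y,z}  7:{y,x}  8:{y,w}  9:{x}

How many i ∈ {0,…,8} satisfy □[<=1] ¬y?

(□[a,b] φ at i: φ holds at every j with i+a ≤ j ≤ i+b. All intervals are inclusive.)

1

Evaluate at each i in [0,8]:
  i=0: ✗ (fails at j=1)
  i=1: ✗ (fails at j=1)
  i=2: ✗ (fails at j=2)
  i=3: ✓ (all of [3,4])
  i=4: ✗ (fails at j=5)
  i=5: ✗ (fails at j=5)
  i=6: ✗ (fails at j=6)
  i=7: ✗ (fails at j=7)
  i=8: ✗ (fails at j=8)
Positions where it holds: {3} → 1.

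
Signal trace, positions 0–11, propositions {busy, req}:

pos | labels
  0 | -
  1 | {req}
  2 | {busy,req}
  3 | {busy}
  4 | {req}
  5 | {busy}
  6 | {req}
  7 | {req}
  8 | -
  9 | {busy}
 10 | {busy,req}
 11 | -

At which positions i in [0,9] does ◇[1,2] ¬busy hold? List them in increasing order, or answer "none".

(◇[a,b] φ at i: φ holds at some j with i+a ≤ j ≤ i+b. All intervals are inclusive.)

Evaluate at each i in [0,9]:
  i=0: ✓ (witness j=1)
  i=1: ✗ (none in [2,3])
  i=2: ✓ (witness j=4)
  i=3: ✓ (witness j=4)
  i=4: ✓ (witness j=6)
  i=5: ✓ (witness j=6)
  i=6: ✓ (witness j=7)
  i=7: ✓ (witness j=8)
  i=8: ✗ (none in [9,10])
  i=9: ✓ (witness j=11)

0, 2, 3, 4, 5, 6, 7, 9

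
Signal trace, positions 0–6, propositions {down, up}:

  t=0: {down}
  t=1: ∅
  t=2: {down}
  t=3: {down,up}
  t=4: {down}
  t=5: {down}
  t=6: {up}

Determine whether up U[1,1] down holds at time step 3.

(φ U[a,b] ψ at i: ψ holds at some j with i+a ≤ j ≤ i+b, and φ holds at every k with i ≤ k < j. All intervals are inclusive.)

Holds

Need some j in [4,4] with down, and up at every k in [3,j-1].
  j=4: down holds; up holds at every k in [3,3] → satisfied.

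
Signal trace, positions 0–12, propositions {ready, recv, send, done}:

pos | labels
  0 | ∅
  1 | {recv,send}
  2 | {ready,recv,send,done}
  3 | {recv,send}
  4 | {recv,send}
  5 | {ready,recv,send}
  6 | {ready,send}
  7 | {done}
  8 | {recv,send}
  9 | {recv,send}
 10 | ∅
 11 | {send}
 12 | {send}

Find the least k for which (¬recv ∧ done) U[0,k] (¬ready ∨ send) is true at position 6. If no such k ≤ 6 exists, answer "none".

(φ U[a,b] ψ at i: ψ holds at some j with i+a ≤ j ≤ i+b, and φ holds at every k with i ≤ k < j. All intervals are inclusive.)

0

Need earliest j ≥ 6 with (¬ready ∨ send), and (¬recv ∧ done) at every k in [6,j-1].
  j=6: rhs holds (empty prefix). k = 0.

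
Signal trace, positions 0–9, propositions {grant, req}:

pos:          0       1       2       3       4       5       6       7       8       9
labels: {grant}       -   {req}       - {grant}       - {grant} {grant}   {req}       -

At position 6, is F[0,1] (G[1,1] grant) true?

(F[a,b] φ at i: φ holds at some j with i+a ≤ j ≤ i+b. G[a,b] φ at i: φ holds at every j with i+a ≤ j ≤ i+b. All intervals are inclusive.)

Holds

Check G[1,1] grant at each j in [6,7]:
  j=6: holds on [7,7]
  j=7: fails at 8
Found at j=6 → formula holds.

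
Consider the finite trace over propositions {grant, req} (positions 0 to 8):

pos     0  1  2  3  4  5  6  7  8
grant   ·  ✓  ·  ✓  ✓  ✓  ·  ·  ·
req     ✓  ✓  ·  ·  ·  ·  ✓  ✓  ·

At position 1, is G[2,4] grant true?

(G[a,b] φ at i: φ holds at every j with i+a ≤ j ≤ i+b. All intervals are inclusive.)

Check grant at every j in [3,5]:
  j=3: true
  j=4: true
  j=5: true
All positions satisfy it → formula holds.

Yes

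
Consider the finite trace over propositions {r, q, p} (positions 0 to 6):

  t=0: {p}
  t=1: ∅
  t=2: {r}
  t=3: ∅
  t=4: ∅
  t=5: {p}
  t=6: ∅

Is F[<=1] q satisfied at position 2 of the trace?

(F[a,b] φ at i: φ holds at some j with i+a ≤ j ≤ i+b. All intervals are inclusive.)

False

Check q at each j in [2,3]:
  j=2: false
  j=3: false
No position in the window satisfies it → formula fails.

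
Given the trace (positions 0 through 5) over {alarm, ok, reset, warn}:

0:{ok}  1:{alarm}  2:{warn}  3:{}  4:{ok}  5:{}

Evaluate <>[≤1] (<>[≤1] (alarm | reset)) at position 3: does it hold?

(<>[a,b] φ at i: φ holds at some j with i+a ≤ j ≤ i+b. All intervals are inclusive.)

Check <>[≤1] (alarm | reset) at each j in [3,4]:
  j=3: fails (none in [3,4])
  j=4: fails (none in [4,5])
No position in the window satisfies it → formula fails.

False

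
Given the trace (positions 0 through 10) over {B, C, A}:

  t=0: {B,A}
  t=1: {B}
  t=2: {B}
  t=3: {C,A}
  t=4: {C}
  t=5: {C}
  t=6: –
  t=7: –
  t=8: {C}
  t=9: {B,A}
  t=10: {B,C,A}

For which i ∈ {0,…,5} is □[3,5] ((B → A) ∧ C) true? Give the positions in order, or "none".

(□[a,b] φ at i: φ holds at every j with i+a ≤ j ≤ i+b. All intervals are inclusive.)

Evaluate at each i in [0,5]:
  i=0: ✓ (all of [3,5])
  i=1: ✗ (fails at j=6)
  i=2: ✗ (fails at j=6)
  i=3: ✗ (fails at j=6)
  i=4: ✗ (fails at j=7)
  i=5: ✗ (fails at j=9)

0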